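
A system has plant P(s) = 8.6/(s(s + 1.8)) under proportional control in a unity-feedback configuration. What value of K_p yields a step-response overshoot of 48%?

From %OS = 100·exp(−πζ/√(1−ζ²)) = 48%, ζ = −ln(0.48)/√(π²+ln²(0.48)) = 0.2275.
Characteristic equation s² + 1.8s + 8.6K_p = 0 gives ζ = 1.8/(2√(8.6K_p)).
Setting ζ = 0.2275: √(8.6K_p) = 1.8/(2·0.2275) = 3.956, so K_p = 15.65/8.6 = 1.82.

K_p = 1.82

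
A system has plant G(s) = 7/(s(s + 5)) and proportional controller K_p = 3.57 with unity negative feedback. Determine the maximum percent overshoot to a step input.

16.3%

Closed-loop characteristic equation: s² + 5s + 24.99 = 0, so ω_n = 4.999 rad/s and ζ = 5/(2·4.999) = 0.5001.
%OS = 100·exp(−πζ/√(1−ζ²)) = 100·exp(−π·0.5001/√0.7499) = 16.3%.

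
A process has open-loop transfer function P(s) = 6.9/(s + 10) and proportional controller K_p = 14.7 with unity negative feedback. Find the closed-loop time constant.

τ = 0.00897 s

Closed-loop transfer function: T(s) = K_p·P(s)/(1 + K_p·P(s)) = 101.4/(s + 10 + 101.4) = 101.4/(s + 111.4).
Time constant τ = 1/111.4 = 0.00897 s.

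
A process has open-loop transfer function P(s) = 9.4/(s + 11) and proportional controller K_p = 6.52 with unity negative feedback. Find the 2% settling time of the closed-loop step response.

T_s ≈ 0.0553 s

Closed-loop transfer function: T(s) = K_p·P(s)/(1 + K_p·P(s)) = 61.29/(s + 11 + 61.29) = 61.29/(s + 72.29).
Time constant τ = 1/72.29 = 0.01383 s, so the 2% settling time is about 4τ = 0.0553 s.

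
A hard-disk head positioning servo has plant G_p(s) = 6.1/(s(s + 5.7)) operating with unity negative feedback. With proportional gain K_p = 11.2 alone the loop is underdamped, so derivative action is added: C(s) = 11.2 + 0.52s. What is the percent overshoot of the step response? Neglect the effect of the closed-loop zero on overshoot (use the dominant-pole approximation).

13.6%

Forward path: (11.2 + 0.52s)·6.1/(s(s+5.7)). The closed-loop characteristic equation is s² + (5.7 + 6.1·0.52)s + 6.1·11.2 = 0.
That is s² + 8.872s + 68.32 = 0, so ω_n = 8.266 rad/s and ζ = 8.872/(2·8.266) = 0.5367.
%OS = 100·exp(−πζ/√(1−ζ²)) = 13.6%.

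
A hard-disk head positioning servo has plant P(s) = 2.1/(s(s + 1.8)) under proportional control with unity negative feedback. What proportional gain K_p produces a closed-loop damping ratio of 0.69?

Closed-loop characteristic equation: s² + 1.8s + K_p·2.1 = 0.
So ω_n = √(2.1K_p) and 2ζω_n = 1.8, giving ζ = 1.8/(2√(2.1K_p)).
Setting ζ = 0.69: √(2.1K_p) = 1.8/(2·0.69) = 1.304, so K_p = 1.701/2.1 = 0.81.

K_p = 0.81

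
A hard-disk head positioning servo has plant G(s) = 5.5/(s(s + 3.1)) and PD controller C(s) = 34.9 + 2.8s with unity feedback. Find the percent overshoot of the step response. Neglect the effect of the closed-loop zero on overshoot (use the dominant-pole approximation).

5.98%

Forward path: (34.9 + 2.8s)·5.5/(s(s+3.1)). The closed-loop characteristic equation is s² + (3.1 + 5.5·2.8)s + 5.5·34.9 = 0.
That is s² + 18.5s + 191.9 = 0, so ω_n = 13.85 rad/s and ζ = 18.5/(2·13.85) = 0.6676.
%OS = 100·exp(−πζ/√(1−ζ²)) = 5.98%.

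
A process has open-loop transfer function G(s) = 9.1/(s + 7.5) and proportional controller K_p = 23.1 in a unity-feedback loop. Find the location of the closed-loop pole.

s = -217.7

Closed-loop transfer function: T(s) = K_p·G(s)/(1 + K_p·G(s)) = 210.2/(s + 7.5 + 210.2) = 210.2/(s + 217.7).
The closed-loop pole is at s = −217.7.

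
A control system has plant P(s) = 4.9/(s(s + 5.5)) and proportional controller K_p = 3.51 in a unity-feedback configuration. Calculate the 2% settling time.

The closed-loop denominator s² + 5.5s + 17.2 gives ω_n = √17.2 = 4.147 and ζ = 5.5/(2ω_n) = 0.6631.
2% settling time T_s ≈ 4/(ζω_n) = 4/2.75 = 1.45 s.

T_s ≈ 1.45 s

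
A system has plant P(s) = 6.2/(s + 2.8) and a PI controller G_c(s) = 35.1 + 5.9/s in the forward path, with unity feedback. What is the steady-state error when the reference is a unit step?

0

The open loop G_c(s)P(s) has a pole at the origin (type 1), so the static position error constant is infinite and e_ss = 1/(1+∞) = 0.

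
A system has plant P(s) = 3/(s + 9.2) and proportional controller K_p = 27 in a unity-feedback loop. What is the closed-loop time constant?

Closed-loop transfer function: T(s) = K_p·P(s)/(1 + K_p·P(s)) = 81/(s + 9.2 + 81) = 81/(s + 90.2).
Time constant τ = 1/90.2 = 0.0111 s.

τ = 0.0111 s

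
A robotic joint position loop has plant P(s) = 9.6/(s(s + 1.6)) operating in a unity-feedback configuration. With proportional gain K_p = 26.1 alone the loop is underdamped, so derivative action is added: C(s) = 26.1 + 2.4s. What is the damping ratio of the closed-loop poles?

Forward path: (26.1 + 2.4s)·9.6/(s(s+1.6)). The closed-loop characteristic equation is s² + (1.6 + 9.6·2.4)s + 9.6·26.1 = 0.
That is s² + 24.64s + 250.6 = 0, so ω_n = 15.83 rad/s and ζ = 24.64/(2·15.83) = 0.7783.

ζ = 0.778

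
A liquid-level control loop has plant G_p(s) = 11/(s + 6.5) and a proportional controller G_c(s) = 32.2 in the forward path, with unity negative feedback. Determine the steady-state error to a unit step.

The loop is type 0. Static position error constant K_pos = G_c(0)·G_p(0) = 32.2·1.692 = 54.49.
Steady-state error to a unit step: e_ss = 1/(1+K_pos) = 1/55.49 = 0.018.

0.018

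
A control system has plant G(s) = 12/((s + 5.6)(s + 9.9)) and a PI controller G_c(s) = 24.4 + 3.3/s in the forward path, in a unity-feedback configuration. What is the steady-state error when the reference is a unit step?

The open loop G_c(s)G(s) has a pole at the origin (type 1), so the static position error constant is infinite and e_ss = 1/(1+∞) = 0.

0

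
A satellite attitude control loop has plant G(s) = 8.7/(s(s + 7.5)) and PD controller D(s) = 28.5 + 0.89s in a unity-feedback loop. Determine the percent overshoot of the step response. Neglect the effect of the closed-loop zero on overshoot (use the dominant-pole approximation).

Forward path: (28.5 + 0.89s)·8.7/(s(s+7.5)). The closed-loop characteristic equation is s² + (7.5 + 8.7·0.89)s + 8.7·28.5 = 0.
That is s² + 15.24s + 247.9 = 0, so ω_n = 15.75 rad/s and ζ = 15.24/(2·15.75) = 0.484.
%OS = 100·exp(−πζ/√(1−ζ²)) = 17.6%.

17.6%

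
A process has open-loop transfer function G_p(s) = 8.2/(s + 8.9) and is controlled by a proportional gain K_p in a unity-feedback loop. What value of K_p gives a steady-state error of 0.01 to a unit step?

The loop is type 0, so e_ss(step) = 1/(1 + K_pos) with K_pos = K_p·G_p(0).
G_p(0) = 0.9213. Require 1/(1 + K_p·0.9213) = 0.01, so 1 + 0.9213·K_p = 100.
K_p = (100 − 1)/0.9213 = 107.

K_p = 107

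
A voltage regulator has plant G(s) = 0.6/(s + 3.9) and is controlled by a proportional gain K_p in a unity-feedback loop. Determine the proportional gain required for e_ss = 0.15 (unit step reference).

The loop is type 0, so e_ss(step) = 1/(1 + K_pos) with K_pos = K_p·G(0).
G(0) = 0.1538. Require 1/(1 + K_p·0.1538) = 0.15, so 1 + 0.1538·K_p = 6.667.
K_p = (6.667 − 1)/0.1538 = 36.8.

K_p = 36.8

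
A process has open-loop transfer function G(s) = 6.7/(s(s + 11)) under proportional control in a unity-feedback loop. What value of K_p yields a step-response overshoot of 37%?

From %OS = 100·exp(−πζ/√(1−ζ²)) = 37%, ζ = −ln(0.37)/√(π²+ln²(0.37)) = 0.3017.
Characteristic equation s² + 11s + 6.7K_p = 0 gives ζ = 11/(2√(6.7K_p)).
Setting ζ = 0.3017: √(6.7K_p) = 11/(2·0.3017) = 18.23, so K_p = 332.3/6.7 = 49.6.

K_p = 49.6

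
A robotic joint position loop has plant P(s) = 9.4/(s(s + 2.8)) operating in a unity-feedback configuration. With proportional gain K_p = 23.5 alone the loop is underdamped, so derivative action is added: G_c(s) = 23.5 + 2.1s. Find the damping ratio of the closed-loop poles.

Forward path: (23.5 + 2.1s)·9.4/(s(s+2.8)). The closed-loop characteristic equation is s² + (2.8 + 9.4·2.1)s + 9.4·23.5 = 0.
That is s² + 22.54s + 220.9 = 0, so ω_n = 14.86 rad/s and ζ = 22.54/(2·14.86) = 0.7583.

ζ = 0.758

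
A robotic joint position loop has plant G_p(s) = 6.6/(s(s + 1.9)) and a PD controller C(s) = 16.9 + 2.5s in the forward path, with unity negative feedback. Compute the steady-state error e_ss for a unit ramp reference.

0.017

The loop has one pole at the origin (type 1). Velocity error constant K_v = lim_{s→0} s·C(s)G_p(s) = 16.9·6.6/1.9 = 58.71.
Steady-state error to a unit ramp: e_ss = 1/K_v = 0.017.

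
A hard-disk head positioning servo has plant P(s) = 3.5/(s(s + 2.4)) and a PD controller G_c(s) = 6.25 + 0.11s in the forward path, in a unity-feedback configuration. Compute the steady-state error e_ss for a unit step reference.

The open loop G_c(s)P(s) has a pole at the origin (type 1), so the static position error constant is infinite and e_ss = 1/(1+∞) = 0.

0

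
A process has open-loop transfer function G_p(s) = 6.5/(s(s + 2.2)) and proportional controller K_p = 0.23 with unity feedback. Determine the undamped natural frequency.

ω_n = 1.22 rad/s

The closed-loop denominator is s(s+2.2) + 0.23·6.5 = s² + 2.2s + 1.495.
So ω_n² = 1.495 ⇒ ω_n = 1.223 rad/s, and ζ = 2.2/(2ω_n) = 0.9.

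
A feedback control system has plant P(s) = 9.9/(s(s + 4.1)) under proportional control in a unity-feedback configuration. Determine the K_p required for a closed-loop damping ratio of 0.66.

Closed-loop characteristic equation: s² + 4.1s + K_p·9.9 = 0.
So ω_n = √(9.9K_p) and 2ζω_n = 4.1, giving ζ = 4.1/(2√(9.9K_p)).
Setting ζ = 0.66: √(9.9K_p) = 4.1/(2·0.66) = 3.106, so K_p = 9.648/9.9 = 0.975.

K_p = 0.975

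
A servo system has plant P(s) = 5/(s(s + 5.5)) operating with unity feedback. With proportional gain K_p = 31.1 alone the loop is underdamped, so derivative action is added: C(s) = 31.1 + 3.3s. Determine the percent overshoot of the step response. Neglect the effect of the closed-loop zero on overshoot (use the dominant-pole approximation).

0.279%

Forward path: (31.1 + 3.3s)·5/(s(s+5.5)). The closed-loop characteristic equation is s² + (5.5 + 5·3.3)s + 5·31.1 = 0.
That is s² + 22s + 155.5 = 0, so ω_n = 12.47 rad/s and ζ = 22/(2·12.47) = 0.8821.
%OS = 100·exp(−πζ/√(1−ζ²)) = 0.279%.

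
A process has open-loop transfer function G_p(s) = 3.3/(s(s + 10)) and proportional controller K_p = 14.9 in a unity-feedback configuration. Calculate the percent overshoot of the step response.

Closed-loop characteristic equation: s² + 10s + 49.17 = 0, so ω_n = 7.012 rad/s and ζ = 10/(2·7.012) = 0.713.
%OS = 100·exp(−πζ/√(1−ζ²)) = 100·exp(−π·0.713/√0.4916) = 4.1%.

4.1%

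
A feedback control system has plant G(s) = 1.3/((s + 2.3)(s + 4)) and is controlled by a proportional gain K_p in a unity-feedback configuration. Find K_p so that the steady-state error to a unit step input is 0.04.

K_p = 170

The loop is type 0, so e_ss(step) = 1/(1 + K_pos) with K_pos = K_p·G(0).
G(0) = 0.1413. Require 1/(1 + K_p·0.1413) = 0.04, so 1 + 0.1413·K_p = 25.
K_p = (25 − 1)/0.1413 = 170.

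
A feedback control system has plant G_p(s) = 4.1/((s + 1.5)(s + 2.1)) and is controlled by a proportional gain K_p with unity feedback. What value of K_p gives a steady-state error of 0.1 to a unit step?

K_p = 6.91

For a type-0 loop with proportional control, e_ss = 1/(1 + K_p·G_p(0)).
G_p(0) = 1.302. Require 1/(1 + K_p·1.302) = 0.1, so 1 + 1.302·K_p = 10.
K_p = (10 − 1)/1.302 = 6.91.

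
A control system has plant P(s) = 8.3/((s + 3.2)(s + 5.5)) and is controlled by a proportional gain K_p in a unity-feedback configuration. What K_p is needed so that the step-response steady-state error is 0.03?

For a type-0 loop with proportional control, e_ss = 1/(1 + K_p·P(0)).
P(0) = 0.4716. Require 1/(1 + K_p·0.4716) = 0.03, so 1 + 0.4716·K_p = 33.33.
K_p = (33.33 − 1)/0.4716 = 68.6.

K_p = 68.6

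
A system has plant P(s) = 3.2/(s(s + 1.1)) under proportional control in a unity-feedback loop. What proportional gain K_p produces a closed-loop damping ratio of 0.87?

Closed-loop characteristic equation: s² + 1.1s + K_p·3.2 = 0.
So ω_n = √(3.2K_p) and 2ζω_n = 1.1, giving ζ = 1.1/(2√(3.2K_p)).
Setting ζ = 0.87: √(3.2K_p) = 1.1/(2·0.87) = 0.6322, so K_p = 0.3997/3.2 = 0.125.

K_p = 0.125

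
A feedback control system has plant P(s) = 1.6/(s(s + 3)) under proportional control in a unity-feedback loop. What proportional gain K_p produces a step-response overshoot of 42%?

From %OS = 100·exp(−πζ/√(1−ζ²)) = 42%, ζ = −ln(0.42)/√(π²+ln²(0.42)) = 0.2662.
Characteristic equation s² + 3s + 1.6K_p = 0 gives ζ = 3/(2√(1.6K_p)).
Setting ζ = 0.2662: √(1.6K_p) = 3/(2·0.2662) = 5.635, so K_p = 31.76/1.6 = 19.8.

K_p = 19.8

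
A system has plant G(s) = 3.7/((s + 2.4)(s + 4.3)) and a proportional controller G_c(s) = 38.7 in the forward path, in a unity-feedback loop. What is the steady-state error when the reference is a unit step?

The loop is type 0. Static position error constant K_pos = G_c(0)·G(0) = 38.7·0.3585 = 13.88.
Steady-state error to a unit step: e_ss = 1/(1+K_pos) = 1/14.88 = 0.0672.

0.0672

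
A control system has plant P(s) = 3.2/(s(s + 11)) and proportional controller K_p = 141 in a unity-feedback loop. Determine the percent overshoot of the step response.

The closed-loop denominator s² + 11s + 451.2 gives ω_n = √451.2 = 21.24 and ζ = 11/(2ω_n) = 0.2589.
%OS = 100·exp(−πζ/√(1−ζ²)) = 100·exp(−π·0.2589/√0.933) = 43.1%.

43.1%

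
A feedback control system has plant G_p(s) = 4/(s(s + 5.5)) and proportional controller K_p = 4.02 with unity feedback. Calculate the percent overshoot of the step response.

5.18%

Closed-loop characteristic equation: s² + 5.5s + 16.08 = 0, so ω_n = 4.01 rad/s and ζ = 5.5/(2·4.01) = 0.6858.
%OS = 100·exp(−πζ/√(1−ζ²)) = 100·exp(−π·0.6858/√0.5297) = 5.18%.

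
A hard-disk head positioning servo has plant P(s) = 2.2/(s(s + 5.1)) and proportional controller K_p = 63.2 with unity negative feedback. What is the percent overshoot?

The closed-loop denominator s² + 5.1s + 139 gives ω_n = √139 = 11.79 and ζ = 5.1/(2ω_n) = 0.2163.
%OS = 100·exp(−πζ/√(1−ζ²)) = 100·exp(−π·0.2163/√0.9532) = 49.9%.

49.9%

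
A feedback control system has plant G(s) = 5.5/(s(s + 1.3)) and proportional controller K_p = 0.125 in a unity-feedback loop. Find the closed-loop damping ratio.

ζ = 0.784

1 + K_p·G(s) = 0 gives s² + 1.3s + 0.6875 = 0.
So ω_n² = 0.6875 ⇒ ω_n = 0.8292 rad/s, and ζ = 1.3/(2ω_n) = 0.784.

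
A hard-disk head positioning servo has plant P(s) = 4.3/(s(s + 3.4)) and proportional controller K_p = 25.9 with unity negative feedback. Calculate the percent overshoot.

59.9%

The closed-loop denominator s² + 3.4s + 111.4 gives ω_n = √111.4 = 10.55 and ζ = 3.4/(2ω_n) = 0.1611.
%OS = 100·exp(−πζ/√(1−ζ²)) = 100·exp(−π·0.1611/√0.9741) = 59.9%.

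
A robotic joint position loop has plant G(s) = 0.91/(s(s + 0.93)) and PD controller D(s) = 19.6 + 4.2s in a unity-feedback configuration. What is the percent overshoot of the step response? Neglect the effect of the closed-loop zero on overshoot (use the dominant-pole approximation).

Forward path: (19.6 + 4.2s)·0.91/(s(s+0.93)). The closed-loop characteristic equation is s² + (0.93 + 0.91·4.2)s + 0.91·19.6 = 0.
That is s² + 4.752s + 17.84 = 0, so ω_n = 4.223 rad/s and ζ = 4.752/(2·4.223) = 0.5626.
%OS = 100·exp(−πζ/√(1−ζ²)) = 11.8%.

11.8%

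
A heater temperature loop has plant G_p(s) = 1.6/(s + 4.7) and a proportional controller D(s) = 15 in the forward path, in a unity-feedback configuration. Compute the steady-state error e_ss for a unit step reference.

The loop is type 0. Static position error constant K_pos = D(0)·G_p(0) = 15·0.3404 = 5.106.
Steady-state error to a unit step: e_ss = 1/(1+K_pos) = 1/6.106 = 0.164.

0.164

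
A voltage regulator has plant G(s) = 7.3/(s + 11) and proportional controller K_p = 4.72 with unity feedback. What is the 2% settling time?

Closed-loop transfer function: T(s) = K_p·G(s)/(1 + K_p·G(s)) = 34.46/(s + 11 + 34.46) = 34.46/(s + 45.46).
Time constant τ = 1/45.46 = 0.022 s, so the 2% settling time is about 4τ = 0.088 s.

T_s ≈ 0.088 s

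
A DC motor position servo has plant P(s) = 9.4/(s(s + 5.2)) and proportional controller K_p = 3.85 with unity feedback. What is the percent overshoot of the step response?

22.2%

From 1 + K_pP(s) = 0: s² + 5.2s + 36.19 = 0 ⇒ ω_n = 6.016, ζ = 0.4322.
%OS = 100·exp(−πζ/√(1−ζ²)) = 100·exp(−π·0.4322/√0.8132) = 22.2%.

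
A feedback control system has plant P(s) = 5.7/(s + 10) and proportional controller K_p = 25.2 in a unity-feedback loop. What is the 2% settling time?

Closed-loop transfer function: T(s) = K_p·P(s)/(1 + K_p·P(s)) = 143.6/(s + 10 + 143.6) = 143.6/(s + 153.6).
Time constant τ = 1/153.6 = 0.006509 s, so the 2% settling time is about 4τ = 0.026 s.

T_s ≈ 0.026 s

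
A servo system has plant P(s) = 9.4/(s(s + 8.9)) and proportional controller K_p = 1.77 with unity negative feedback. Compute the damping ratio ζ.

1 + K_p·P(s) = 0 gives s² + 8.9s + 16.64 = 0.
So ω_n² = 16.64 ⇒ ω_n = 4.079 rad/s, and ζ = 8.9/(2ω_n) = 1.09.

ζ = 1.09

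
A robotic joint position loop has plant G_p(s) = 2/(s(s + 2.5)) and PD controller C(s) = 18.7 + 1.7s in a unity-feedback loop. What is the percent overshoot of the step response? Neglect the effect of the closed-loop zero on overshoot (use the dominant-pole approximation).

17.7%

Forward path: (18.7 + 1.7s)·2/(s(s+2.5)). The closed-loop characteristic equation is s² + (2.5 + 2·1.7)s + 2·18.7 = 0.
That is s² + 5.9s + 37.4 = 0, so ω_n = 6.116 rad/s and ζ = 5.9/(2·6.116) = 0.4824.
%OS = 100·exp(−πζ/√(1−ζ²)) = 17.7%.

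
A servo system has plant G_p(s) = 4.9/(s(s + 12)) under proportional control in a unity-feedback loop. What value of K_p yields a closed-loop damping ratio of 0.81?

Closed-loop characteristic equation: s² + 12s + K_p·4.9 = 0.
So ω_n = √(4.9K_p) and 2ζω_n = 12, giving ζ = 12/(2√(4.9K_p)).
Setting ζ = 0.81: √(4.9K_p) = 12/(2·0.81) = 7.407, so K_p = 54.87/4.9 = 11.2.

K_p = 11.2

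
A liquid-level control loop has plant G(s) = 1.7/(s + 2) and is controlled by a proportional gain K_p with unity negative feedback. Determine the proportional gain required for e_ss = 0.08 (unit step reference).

K_p = 13.5

The loop is type 0, so e_ss(step) = 1/(1 + K_pos) with K_pos = K_p·G(0).
G(0) = 0.85. Require 1/(1 + K_p·0.85) = 0.08, so 1 + 0.85·K_p = 12.5.
K_p = (12.5 − 1)/0.85 = 13.5.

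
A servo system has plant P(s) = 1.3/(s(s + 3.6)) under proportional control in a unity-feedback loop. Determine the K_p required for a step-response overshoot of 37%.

From %OS = 100·exp(−πζ/√(1−ζ²)) = 37%, ζ = −ln(0.37)/√(π²+ln²(0.37)) = 0.3017.
Characteristic equation s² + 3.6s + 1.3K_p = 0 gives ζ = 3.6/(2√(1.3K_p)).
Setting ζ = 0.3017: √(1.3K_p) = 3.6/(2·0.3017) = 5.966, so K_p = 35.59/1.3 = 27.4.

K_p = 27.4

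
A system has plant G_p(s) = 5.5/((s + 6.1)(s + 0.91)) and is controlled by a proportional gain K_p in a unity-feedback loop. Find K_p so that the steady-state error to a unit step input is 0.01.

K_p = 99.9

For a type-0 loop with proportional control, e_ss = 1/(1 + K_p·G_p(0)).
G_p(0) = 0.9908. Require 1/(1 + K_p·0.9908) = 0.01, so 1 + 0.9908·K_p = 100.
K_p = (100 − 1)/0.9908 = 99.9.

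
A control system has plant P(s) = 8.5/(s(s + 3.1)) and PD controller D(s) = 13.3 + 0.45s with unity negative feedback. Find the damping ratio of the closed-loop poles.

Forward path: (13.3 + 0.45s)·8.5/(s(s+3.1)). The closed-loop characteristic equation is s² + (3.1 + 8.5·0.45)s + 8.5·13.3 = 0.
That is s² + 6.925s + 113.1 = 0, so ω_n = 10.63 rad/s and ζ = 6.925/(2·10.63) = 0.3257.

ζ = 0.326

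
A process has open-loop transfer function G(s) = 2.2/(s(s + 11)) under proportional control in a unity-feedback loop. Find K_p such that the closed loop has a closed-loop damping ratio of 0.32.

Closed-loop characteristic equation: s² + 11s + K_p·2.2 = 0.
So ω_n = √(2.2K_p) and 2ζω_n = 11, giving ζ = 11/(2√(2.2K_p)).
Setting ζ = 0.32: √(2.2K_p) = 11/(2·0.32) = 17.19, so K_p = 295.4/2.2 = 134.

K_p = 134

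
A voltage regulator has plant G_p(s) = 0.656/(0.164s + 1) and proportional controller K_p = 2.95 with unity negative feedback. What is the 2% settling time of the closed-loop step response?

Closed loop: T(s) = K_p·G_p/(1+K_p·G_p) = 1.935/(0.164s + 1 + 1.935), with pole at s = −(1 + 1.935)/0.164 = −17.9.
τ = 1/17.9 = 0.05587 s, so 2% settling time ≈ 4τ = 0.223 s.

T_s ≈ 0.223 s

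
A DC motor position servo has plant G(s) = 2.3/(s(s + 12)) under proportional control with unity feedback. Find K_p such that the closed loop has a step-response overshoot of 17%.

From %OS = 100·exp(−πζ/√(1−ζ²)) = 17%, ζ = −ln(0.17)/√(π²+ln²(0.17)) = 0.4913.
Characteristic equation s² + 12s + 2.3K_p = 0 gives ζ = 12/(2√(2.3K_p)).
Setting ζ = 0.4913: √(2.3K_p) = 12/(2·0.4913) = 12.21, so K_p = 149.2/2.3 = 64.9.

K_p = 64.9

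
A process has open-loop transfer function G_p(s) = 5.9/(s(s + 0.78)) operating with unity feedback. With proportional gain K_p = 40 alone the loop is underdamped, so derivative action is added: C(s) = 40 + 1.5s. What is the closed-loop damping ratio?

ζ = 0.313

Forward path: (40 + 1.5s)·5.9/(s(s+0.78)). The closed-loop characteristic equation is s² + (0.78 + 5.9·1.5)s + 5.9·40 = 0.
That is s² + 9.63s + 236 = 0, so ω_n = 15.36 rad/s and ζ = 9.63/(2·15.36) = 0.3134.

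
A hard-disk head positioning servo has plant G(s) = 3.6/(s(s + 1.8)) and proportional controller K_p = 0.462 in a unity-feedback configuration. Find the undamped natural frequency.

ω_n = 1.29 rad/s

The closed-loop denominator is s(s+1.8) + 0.462·3.6 = s² + 1.8s + 1.663.
So ω_n² = 1.663 ⇒ ω_n = 1.29 rad/s, and ζ = 1.8/(2ω_n) = 0.698.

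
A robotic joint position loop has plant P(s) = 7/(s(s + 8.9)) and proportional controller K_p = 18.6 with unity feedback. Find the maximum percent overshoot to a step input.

The closed-loop denominator s² + 8.9s + 130.2 gives ω_n = √130.2 = 11.41 and ζ = 8.9/(2ω_n) = 0.39.
%OS = 100·exp(−πζ/√(1−ζ²)) = 100·exp(−π·0.39/√0.8479) = 26.4%.

26.4%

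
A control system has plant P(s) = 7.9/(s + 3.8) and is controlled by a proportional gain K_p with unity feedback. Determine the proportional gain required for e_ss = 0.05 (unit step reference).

K_p = 9.14

Steady-state error for a unit step on this type-0 loop is 1/(1 + K_p·P(0)).
P(0) = 2.079. Require 1/(1 + K_p·2.079) = 0.05, so 1 + 2.079·K_p = 20.
K_p = (20 − 1)/2.079 = 9.14.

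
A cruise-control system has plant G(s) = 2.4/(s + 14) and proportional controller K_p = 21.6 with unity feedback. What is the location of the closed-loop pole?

s = -65.84

Closed-loop transfer function: T(s) = K_p·G(s)/(1 + K_p·G(s)) = 51.84/(s + 14 + 51.84) = 51.84/(s + 65.84).
The closed-loop pole is at s = −65.84.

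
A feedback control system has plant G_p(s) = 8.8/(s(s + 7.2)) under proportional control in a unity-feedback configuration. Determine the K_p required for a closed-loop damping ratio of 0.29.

K_p = 17.5

Closed-loop characteristic equation: s² + 7.2s + K_p·8.8 = 0.
So ω_n = √(8.8K_p) and 2ζω_n = 7.2, giving ζ = 7.2/(2√(8.8K_p)).
Setting ζ = 0.29: √(8.8K_p) = 7.2/(2·0.29) = 12.41, so K_p = 154.1/8.8 = 17.5.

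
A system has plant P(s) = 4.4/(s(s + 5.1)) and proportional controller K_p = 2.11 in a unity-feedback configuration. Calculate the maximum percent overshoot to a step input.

0.82%

From 1 + K_pP(s) = 0: s² + 5.1s + 9.284 = 0 ⇒ ω_n = 3.047, ζ = 0.8369.
%OS = 100·exp(−πζ/√(1−ζ²)) = 100·exp(−π·0.8369/√0.2996) = 0.82%.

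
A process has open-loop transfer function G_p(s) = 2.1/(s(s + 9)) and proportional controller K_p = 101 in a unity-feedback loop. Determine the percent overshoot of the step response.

The closed-loop denominator s² + 9s + 212.1 gives ω_n = √212.1 = 14.56 and ζ = 9/(2ω_n) = 0.309.
%OS = 100·exp(−πζ/√(1−ζ²)) = 100·exp(−π·0.309/√0.9045) = 36%.

36%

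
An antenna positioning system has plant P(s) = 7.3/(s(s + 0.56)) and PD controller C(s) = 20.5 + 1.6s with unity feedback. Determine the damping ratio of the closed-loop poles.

Forward path: (20.5 + 1.6s)·7.3/(s(s+0.56)). The closed-loop characteristic equation is s² + (0.56 + 7.3·1.6)s + 7.3·20.5 = 0.
That is s² + 12.24s + 149.7 = 0, so ω_n = 12.23 rad/s and ζ = 12.24/(2·12.23) = 0.5003.

ζ = 0.5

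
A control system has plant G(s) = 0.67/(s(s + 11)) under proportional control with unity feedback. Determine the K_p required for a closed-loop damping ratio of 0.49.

Closed-loop characteristic equation: s² + 11s + K_p·0.67 = 0.
So ω_n = √(0.67K_p) and 2ζω_n = 11, giving ζ = 11/(2√(0.67K_p)).
Setting ζ = 0.49: √(0.67K_p) = 11/(2·0.49) = 11.22, so K_p = 126/0.67 = 188.

K_p = 188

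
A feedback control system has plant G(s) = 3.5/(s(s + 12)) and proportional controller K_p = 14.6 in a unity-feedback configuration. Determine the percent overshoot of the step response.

The closed-loop denominator s² + 12s + 51.1 gives ω_n = √51.1 = 7.148 and ζ = 12/(2ω_n) = 0.8393.
%OS = 100·exp(−πζ/√(1−ζ²)) = 100·exp(−π·0.8393/√0.2955) = 0.782%.

0.782%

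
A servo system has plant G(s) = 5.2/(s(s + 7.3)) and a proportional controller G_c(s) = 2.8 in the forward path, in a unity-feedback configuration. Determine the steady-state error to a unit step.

0

The open loop G_c(s)G(s) has a pole at the origin (type 1), so the static position error constant is infinite and e_ss = 1/(1+∞) = 0.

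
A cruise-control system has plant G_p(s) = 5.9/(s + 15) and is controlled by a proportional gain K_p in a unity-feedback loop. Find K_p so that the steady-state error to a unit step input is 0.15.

K_p = 14.4

The loop is type 0, so e_ss(step) = 1/(1 + K_pos) with K_pos = K_p·G_p(0).
G_p(0) = 0.3933. Require 1/(1 + K_p·0.3933) = 0.15, so 1 + 0.3933·K_p = 6.667.
K_p = (6.667 − 1)/0.3933 = 14.4.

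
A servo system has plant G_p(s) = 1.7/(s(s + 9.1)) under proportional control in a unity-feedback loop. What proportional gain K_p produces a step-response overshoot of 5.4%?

K_p = 26.3

From %OS = 100·exp(−πζ/√(1−ζ²)) = 5.4%, ζ = −ln(0.054)/√(π²+ln²(0.054)) = 0.6806.
Characteristic equation s² + 9.1s + 1.7K_p = 0 gives ζ = 9.1/(2√(1.7K_p)).
Setting ζ = 0.6806: √(1.7K_p) = 9.1/(2·0.6806) = 6.685, so K_p = 44.69/1.7 = 26.3.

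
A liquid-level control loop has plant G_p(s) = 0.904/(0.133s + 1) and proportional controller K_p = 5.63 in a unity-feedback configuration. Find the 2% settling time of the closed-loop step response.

Closed loop: T(s) = K_p·G_p/(1+K_p·G_p) = 5.09/(0.133s + 1 + 5.09), with pole at s = −(1 + 5.09)/0.133 = −45.79.
τ = 1/45.79 = 0.02184 s, so 2% settling time ≈ 4τ = 0.0874 s.

T_s ≈ 0.0874 s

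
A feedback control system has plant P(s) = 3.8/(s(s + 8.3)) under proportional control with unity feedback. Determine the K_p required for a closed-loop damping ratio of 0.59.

K_p = 13

Closed-loop characteristic equation: s² + 8.3s + K_p·3.8 = 0.
So ω_n = √(3.8K_p) and 2ζω_n = 8.3, giving ζ = 8.3/(2√(3.8K_p)).
Setting ζ = 0.59: √(3.8K_p) = 8.3/(2·0.59) = 7.034, so K_p = 49.48/3.8 = 13.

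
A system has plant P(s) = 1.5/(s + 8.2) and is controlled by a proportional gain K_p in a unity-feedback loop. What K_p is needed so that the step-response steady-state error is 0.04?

K_p = 131

For a type-0 loop with proportional control, e_ss = 1/(1 + K_p·P(0)).
P(0) = 0.1829. Require 1/(1 + K_p·0.1829) = 0.04, so 1 + 0.1829·K_p = 25.
K_p = (25 − 1)/0.1829 = 131.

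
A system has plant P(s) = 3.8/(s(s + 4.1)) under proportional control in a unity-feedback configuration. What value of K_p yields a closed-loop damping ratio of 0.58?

Closed-loop characteristic equation: s² + 4.1s + K_p·3.8 = 0.
So ω_n = √(3.8K_p) and 2ζω_n = 4.1, giving ζ = 4.1/(2√(3.8K_p)).
Setting ζ = 0.58: √(3.8K_p) = 4.1/(2·0.58) = 3.534, so K_p = 12.49/3.8 = 3.29.

K_p = 3.29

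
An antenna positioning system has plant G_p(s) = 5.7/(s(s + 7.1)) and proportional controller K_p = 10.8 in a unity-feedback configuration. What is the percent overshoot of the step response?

The closed-loop denominator s² + 7.1s + 61.56 gives ω_n = √61.56 = 7.846 and ζ = 7.1/(2ω_n) = 0.4525.
%OS = 100·exp(−πζ/√(1−ζ²)) = 100·exp(−π·0.4525/√0.7953) = 20.3%.

20.3%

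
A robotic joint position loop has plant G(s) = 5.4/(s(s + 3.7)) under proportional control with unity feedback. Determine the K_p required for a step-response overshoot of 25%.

K_p = 3.89

From %OS = 100·exp(−πζ/√(1−ζ²)) = 25%, ζ = −ln(0.25)/√(π²+ln²(0.25)) = 0.4037.
Characteristic equation s² + 3.7s + 5.4K_p = 0 gives ζ = 3.7/(2√(5.4K_p)).
Setting ζ = 0.4037: √(5.4K_p) = 3.7/(2·0.4037) = 4.582, so K_p = 21/5.4 = 3.89.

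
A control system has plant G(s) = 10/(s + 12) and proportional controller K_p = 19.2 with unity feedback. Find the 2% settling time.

T_s ≈ 0.0196 s

Closed-loop transfer function: T(s) = K_p·G(s)/(1 + K_p·G(s)) = 192/(s + 12 + 192) = 192/(s + 204).
Time constant τ = 1/204 = 0.004902 s, so the 2% settling time is about 4τ = 0.0196 s.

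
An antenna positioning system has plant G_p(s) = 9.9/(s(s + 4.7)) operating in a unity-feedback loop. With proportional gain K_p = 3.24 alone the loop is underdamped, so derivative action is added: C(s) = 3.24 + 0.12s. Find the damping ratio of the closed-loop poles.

ζ = 0.52

Forward path: (3.24 + 0.12s)·9.9/(s(s+4.7)). The closed-loop characteristic equation is s² + (4.7 + 9.9·0.12)s + 9.9·3.24 = 0.
That is s² + 5.888s + 32.08 = 0, so ω_n = 5.664 rad/s and ζ = 5.888/(2·5.664) = 0.5198.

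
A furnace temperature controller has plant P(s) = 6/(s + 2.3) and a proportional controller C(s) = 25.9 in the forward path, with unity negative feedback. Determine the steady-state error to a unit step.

0.0146

The loop is type 0. Static position error constant K_pos = C(0)·P(0) = 25.9·2.609 = 67.57.
Steady-state error to a unit step: e_ss = 1/(1+K_pos) = 1/68.57 = 0.0146.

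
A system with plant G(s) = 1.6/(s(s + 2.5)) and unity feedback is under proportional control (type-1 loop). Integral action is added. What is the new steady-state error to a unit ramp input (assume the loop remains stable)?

The integrator raises the loop to type 2, so K_v → ∞ and e_ss to a ramp is zero.

0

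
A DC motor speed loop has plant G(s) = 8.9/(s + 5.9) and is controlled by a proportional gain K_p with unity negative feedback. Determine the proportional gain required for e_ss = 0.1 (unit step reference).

K_p = 5.97

For a type-0 loop with proportional control, e_ss = 1/(1 + K_p·G(0)).
G(0) = 1.508. Require 1/(1 + K_p·1.508) = 0.1, so 1 + 1.508·K_p = 10.
K_p = (10 − 1)/1.508 = 5.97.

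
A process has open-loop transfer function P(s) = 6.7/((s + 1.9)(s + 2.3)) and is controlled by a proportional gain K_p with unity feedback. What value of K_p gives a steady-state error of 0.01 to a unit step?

For a type-0 loop with proportional control, e_ss = 1/(1 + K_p·P(0)).
P(0) = 1.533. Require 1/(1 + K_p·1.533) = 0.01, so 1 + 1.533·K_p = 100.
K_p = (100 − 1)/1.533 = 64.6.

K_p = 64.6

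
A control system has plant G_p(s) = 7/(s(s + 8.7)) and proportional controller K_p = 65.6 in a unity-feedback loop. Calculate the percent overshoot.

52.1%

The closed-loop denominator s² + 8.7s + 459.2 gives ω_n = √459.2 = 21.43 and ζ = 8.7/(2ω_n) = 0.203.
%OS = 100·exp(−πζ/√(1−ζ²)) = 100·exp(−π·0.203/√0.9588) = 52.1%.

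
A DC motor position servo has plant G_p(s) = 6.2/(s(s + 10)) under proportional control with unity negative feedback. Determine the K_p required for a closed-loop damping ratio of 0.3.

Closed-loop characteristic equation: s² + 10s + K_p·6.2 = 0.
So ω_n = √(6.2K_p) and 2ζω_n = 10, giving ζ = 10/(2√(6.2K_p)).
Setting ζ = 0.3: √(6.2K_p) = 10/(2·0.3) = 16.67, so K_p = 277.8/6.2 = 44.8.

K_p = 44.8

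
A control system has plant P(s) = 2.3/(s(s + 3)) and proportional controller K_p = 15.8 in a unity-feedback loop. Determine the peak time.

T_p = 0.538 s

The closed-loop denominator s² + 3s + 36.34 gives ω_n = √36.34 = 6.028 and ζ = 3/(2ω_n) = 0.2488.
Damped frequency ω_d = ω_n√(1−ζ²) = 5.839 rad/s, so peak time T_p = π/ω_d = 0.538 s.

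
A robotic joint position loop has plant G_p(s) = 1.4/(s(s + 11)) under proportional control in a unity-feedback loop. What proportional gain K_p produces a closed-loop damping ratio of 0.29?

K_p = 257

Closed-loop characteristic equation: s² + 11s + K_p·1.4 = 0.
So ω_n = √(1.4K_p) and 2ζω_n = 11, giving ζ = 11/(2√(1.4K_p)).
Setting ζ = 0.29: √(1.4K_p) = 11/(2·0.29) = 18.97, so K_p = 359.7/1.4 = 257.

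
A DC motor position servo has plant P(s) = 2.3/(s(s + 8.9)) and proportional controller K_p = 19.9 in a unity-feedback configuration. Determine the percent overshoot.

6.43%

Closed-loop characteristic equation: s² + 8.9s + 45.77 = 0, so ω_n = 6.765 rad/s and ζ = 8.9/(2·6.765) = 0.6578.
%OS = 100·exp(−πζ/√(1−ζ²)) = 100·exp(−π·0.6578/√0.5673) = 6.43%.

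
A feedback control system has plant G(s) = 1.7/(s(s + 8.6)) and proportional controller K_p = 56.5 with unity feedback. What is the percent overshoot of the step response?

The closed-loop denominator s² + 8.6s + 96.05 gives ω_n = √96.05 = 9.801 and ζ = 8.6/(2ω_n) = 0.4388.
%OS = 100·exp(−πζ/√(1−ζ²)) = 100·exp(−π·0.4388/√0.8075) = 21.6%.

21.6%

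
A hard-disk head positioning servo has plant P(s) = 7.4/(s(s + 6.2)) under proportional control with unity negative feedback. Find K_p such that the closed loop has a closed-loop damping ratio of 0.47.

K_p = 5.88

Closed-loop characteristic equation: s² + 6.2s + K_p·7.4 = 0.
So ω_n = √(7.4K_p) and 2ζω_n = 6.2, giving ζ = 6.2/(2√(7.4K_p)).
Setting ζ = 0.47: √(7.4K_p) = 6.2/(2·0.47) = 6.596, so K_p = 43.5/7.4 = 5.88.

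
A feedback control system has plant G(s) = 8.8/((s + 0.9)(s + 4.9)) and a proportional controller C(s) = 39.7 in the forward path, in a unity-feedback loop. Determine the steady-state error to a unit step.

0.0125

The loop is type 0. Static position error constant K_pos = C(0)·G(0) = 39.7·1.995 = 79.22.
Steady-state error to a unit step: e_ss = 1/(1+K_pos) = 1/80.22 = 0.0125.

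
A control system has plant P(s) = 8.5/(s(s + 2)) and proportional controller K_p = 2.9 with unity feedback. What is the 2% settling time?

T_s ≈ 4 s

The closed-loop denominator s² + 2s + 24.65 gives ω_n = √24.65 = 4.965 and ζ = 2/(2ω_n) = 0.2014.
2% settling time T_s ≈ 4/(ζω_n) = 4/1 = 4 s.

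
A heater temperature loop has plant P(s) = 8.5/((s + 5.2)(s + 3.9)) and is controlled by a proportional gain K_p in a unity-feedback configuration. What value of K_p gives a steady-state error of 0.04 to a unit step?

K_p = 57.3

For a type-0 loop with proportional control, e_ss = 1/(1 + K_p·P(0)).
P(0) = 0.4191. Require 1/(1 + K_p·0.4191) = 0.04, so 1 + 0.4191·K_p = 25.
K_p = (25 − 1)/0.4191 = 57.3.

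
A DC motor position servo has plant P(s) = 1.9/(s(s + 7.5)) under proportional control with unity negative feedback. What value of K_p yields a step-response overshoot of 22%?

K_p = 39.3

From %OS = 100·exp(−πζ/√(1−ζ²)) = 22%, ζ = −ln(0.22)/√(π²+ln²(0.22)) = 0.4342.
Characteristic equation s² + 7.5s + 1.9K_p = 0 gives ζ = 7.5/(2√(1.9K_p)).
Setting ζ = 0.4342: √(1.9K_p) = 7.5/(2·0.4342) = 8.637, so K_p = 74.6/1.9 = 39.3.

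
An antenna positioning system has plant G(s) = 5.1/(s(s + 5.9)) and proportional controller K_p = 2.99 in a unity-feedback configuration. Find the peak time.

Closed-loop characteristic equation: s² + 5.9s + 15.25 = 0, so ω_n = 3.905 rad/s and ζ = 5.9/(2·3.905) = 0.7554.
Damped frequency ω_d = ω_n√(1−ζ²) = 2.559 rad/s, so peak time T_p = π/ω_d = 1.23 s.

T_p = 1.23 s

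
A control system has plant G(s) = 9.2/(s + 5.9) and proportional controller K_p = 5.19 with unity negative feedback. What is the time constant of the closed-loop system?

Closed-loop transfer function: T(s) = K_p·G(s)/(1 + K_p·G(s)) = 47.75/(s + 5.9 + 47.75) = 47.75/(s + 53.65).
Time constant τ = 1/53.65 = 0.0186 s.

τ = 0.0186 s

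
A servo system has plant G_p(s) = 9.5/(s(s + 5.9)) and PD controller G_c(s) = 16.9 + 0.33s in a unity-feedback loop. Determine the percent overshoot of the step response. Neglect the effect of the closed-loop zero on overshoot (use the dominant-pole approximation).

30.2%

Forward path: (16.9 + 0.33s)·9.5/(s(s+5.9)). The closed-loop characteristic equation is s² + (5.9 + 9.5·0.33)s + 9.5·16.9 = 0.
That is s² + 9.035s + 160.5 = 0, so ω_n = 12.67 rad/s and ζ = 9.035/(2·12.67) = 0.3565.
%OS = 100·exp(−πζ/√(1−ζ²)) = 30.2%.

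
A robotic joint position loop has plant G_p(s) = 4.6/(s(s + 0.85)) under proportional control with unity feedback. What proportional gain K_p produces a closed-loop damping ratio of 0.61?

Closed-loop characteristic equation: s² + 0.85s + K_p·4.6 = 0.
So ω_n = √(4.6K_p) and 2ζω_n = 0.85, giving ζ = 0.85/(2√(4.6K_p)).
Setting ζ = 0.61: √(4.6K_p) = 0.85/(2·0.61) = 0.6967, so K_p = 0.4854/4.6 = 0.106.

K_p = 0.106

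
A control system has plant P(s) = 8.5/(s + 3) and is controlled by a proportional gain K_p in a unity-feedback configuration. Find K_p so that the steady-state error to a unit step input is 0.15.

For a type-0 loop with proportional control, e_ss = 1/(1 + K_p·P(0)).
P(0) = 2.833. Require 1/(1 + K_p·2.833) = 0.15, so 1 + 2.833·K_p = 6.667.
K_p = (6.667 − 1)/2.833 = 2.

K_p = 2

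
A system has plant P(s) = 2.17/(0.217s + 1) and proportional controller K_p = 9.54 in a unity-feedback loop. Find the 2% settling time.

Closed loop: T(s) = K_p·P/(1+K_p·P) = 20.7/(0.217s + 1 + 20.7), with pole at s = −(1 + 20.7)/0.217 = −100.
τ = 1/100 = 0.009999 s, so 2% settling time ≈ 4τ = 0.04 s.

T_s ≈ 0.04 s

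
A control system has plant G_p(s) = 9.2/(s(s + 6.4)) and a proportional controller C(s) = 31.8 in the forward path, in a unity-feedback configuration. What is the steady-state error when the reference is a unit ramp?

0.0219

The loop has one pole at the origin (type 1). Velocity error constant K_v = lim_{s→0} s·C(s)G_p(s) = 31.8·9.2/6.4 = 45.71.
Steady-state error to a unit ramp: e_ss = 1/K_v = 0.0219.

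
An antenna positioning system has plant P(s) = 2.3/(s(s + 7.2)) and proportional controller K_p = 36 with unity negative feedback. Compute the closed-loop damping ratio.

1 + K_p·P(s) = 0 gives s² + 7.2s + 82.8 = 0.
Matching s² + 2ζω_n s + ω_n²: ω_n = √82.8 = 9.099 rad/s and 2ζω_n = 7.2, so ζ = 7.2/(2·9.099) = 0.396.

ζ = 0.396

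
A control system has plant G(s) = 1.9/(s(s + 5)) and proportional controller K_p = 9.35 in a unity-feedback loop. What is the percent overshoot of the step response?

From 1 + K_pG(s) = 0: s² + 5s + 17.76 = 0 ⇒ ω_n = 4.215, ζ = 0.5931.
%OS = 100·exp(−πζ/√(1−ζ²)) = 100·exp(−π·0.5931/√0.6482) = 9.88%.

9.88%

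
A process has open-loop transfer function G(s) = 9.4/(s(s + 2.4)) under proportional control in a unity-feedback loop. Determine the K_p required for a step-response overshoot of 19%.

K_p = 0.701

From %OS = 100·exp(−πζ/√(1−ζ²)) = 19%, ζ = −ln(0.19)/√(π²+ln²(0.19)) = 0.4673.
Characteristic equation s² + 2.4s + 9.4K_p = 0 gives ζ = 2.4/(2√(9.4K_p)).
Setting ζ = 0.4673: √(9.4K_p) = 2.4/(2·0.4673) = 2.568, so K_p = 6.593/9.4 = 0.701.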